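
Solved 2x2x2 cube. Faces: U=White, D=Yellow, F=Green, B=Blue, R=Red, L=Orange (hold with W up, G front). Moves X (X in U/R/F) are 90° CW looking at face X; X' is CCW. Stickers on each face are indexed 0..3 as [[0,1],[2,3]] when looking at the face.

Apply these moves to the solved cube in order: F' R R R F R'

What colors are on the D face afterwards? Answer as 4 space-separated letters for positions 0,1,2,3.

Answer: Y G Y W

Derivation:
After move 1 (F'): F=GGGG U=WWRR R=YRYR D=OOYY L=OWOW
After move 2 (R): R=YYRR U=WGRG F=GOGY D=OBYB B=RBWB
After move 3 (R): R=RYRY U=WORY F=GBGB D=OWYR B=GBGB
After move 4 (R): R=RRYY U=WBRB F=GWGR D=OGYG B=YBOB
After move 5 (F): F=GGRW U=WBWW R=RRBY D=YRYG L=OOOG
After move 6 (R'): R=RYRB U=WOWY F=GBRW D=YGYW B=GBRB
Query: D face = YGYW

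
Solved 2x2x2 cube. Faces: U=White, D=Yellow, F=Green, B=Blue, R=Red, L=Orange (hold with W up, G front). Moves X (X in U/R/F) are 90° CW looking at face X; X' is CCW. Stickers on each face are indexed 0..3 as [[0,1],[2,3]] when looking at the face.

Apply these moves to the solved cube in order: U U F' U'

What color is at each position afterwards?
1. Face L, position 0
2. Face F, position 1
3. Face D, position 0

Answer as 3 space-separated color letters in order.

Answer: G W R

Derivation:
After move 1 (U): U=WWWW F=RRGG R=BBRR B=OOBB L=GGOO
After move 2 (U): U=WWWW F=BBGG R=OORR B=GGBB L=RROO
After move 3 (F'): F=BGBG U=WWOR R=YOYR D=ROYY L=RWOW
After move 4 (U'): U=WRWO F=RWBG R=BGYR B=YOBB L=GGOW
Query 1: L[0] = G
Query 2: F[1] = W
Query 3: D[0] = R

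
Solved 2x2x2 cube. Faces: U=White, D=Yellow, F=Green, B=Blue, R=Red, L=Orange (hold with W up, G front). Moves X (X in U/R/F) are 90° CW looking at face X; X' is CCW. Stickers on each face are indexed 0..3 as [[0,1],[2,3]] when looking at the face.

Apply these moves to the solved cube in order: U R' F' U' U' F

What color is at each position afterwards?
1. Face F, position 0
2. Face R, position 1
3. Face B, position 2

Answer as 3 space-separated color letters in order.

After move 1 (U): U=WWWW F=RRGG R=BBRR B=OOBB L=GGOO
After move 2 (R'): R=BRBR U=WBWO F=RWGW D=YRYG B=YOYB
After move 3 (F'): F=WWRG U=WBBB R=RRYR D=GOYG L=GOOW
After move 4 (U'): U=BBWB F=GORG R=WWYR B=RRYB L=YOOW
After move 5 (U'): U=BBBW F=YORG R=GOYR B=WWYB L=RROW
After move 6 (F): F=RYGO U=BBWR R=BOWR D=YGYG L=RGOO
Query 1: F[0] = R
Query 2: R[1] = O
Query 3: B[2] = Y

Answer: R O Y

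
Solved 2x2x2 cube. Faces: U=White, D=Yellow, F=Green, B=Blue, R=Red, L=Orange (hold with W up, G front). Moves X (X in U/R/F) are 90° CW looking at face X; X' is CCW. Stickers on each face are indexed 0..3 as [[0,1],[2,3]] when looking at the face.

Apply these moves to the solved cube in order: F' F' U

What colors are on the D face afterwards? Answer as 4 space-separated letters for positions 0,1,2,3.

After move 1 (F'): F=GGGG U=WWRR R=YRYR D=OOYY L=OWOW
After move 2 (F'): F=GGGG U=WWYY R=OROR D=WWYY L=OROR
After move 3 (U): U=YWYW F=ORGG R=BBOR B=ORBB L=GGOR
Query: D face = WWYY

Answer: W W Y Y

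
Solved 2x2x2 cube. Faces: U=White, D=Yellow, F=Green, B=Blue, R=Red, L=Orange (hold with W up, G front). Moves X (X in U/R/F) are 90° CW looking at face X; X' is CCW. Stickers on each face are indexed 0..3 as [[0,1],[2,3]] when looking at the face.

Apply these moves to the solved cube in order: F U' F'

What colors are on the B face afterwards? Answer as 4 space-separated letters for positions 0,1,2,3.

Answer: W R B B

Derivation:
After move 1 (F): F=GGGG U=WWOO R=WRWR D=RRYY L=OYOY
After move 2 (U'): U=WOWO F=OYGG R=GGWR B=WRBB L=BBOY
After move 3 (F'): F=YGOG U=WOGW R=RGRR D=BYYY L=BOOW
Query: B face = WRBB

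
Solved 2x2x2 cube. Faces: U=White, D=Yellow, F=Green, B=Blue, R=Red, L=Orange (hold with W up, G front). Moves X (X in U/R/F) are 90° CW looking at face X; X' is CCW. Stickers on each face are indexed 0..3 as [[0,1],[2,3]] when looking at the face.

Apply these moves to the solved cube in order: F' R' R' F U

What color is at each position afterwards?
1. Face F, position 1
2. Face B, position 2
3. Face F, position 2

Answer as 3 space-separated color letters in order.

Answer: Y G B

Derivation:
After move 1 (F'): F=GGGG U=WWRR R=YRYR D=OOYY L=OWOW
After move 2 (R'): R=RRYY U=WBRB F=GWGR D=OGYG B=YBOB
After move 3 (R'): R=RYRY U=WORY F=GBGB D=OWYR B=GBGB
After move 4 (F): F=GGBB U=WOWW R=RYYY D=RRYR L=OOOW
After move 5 (U): U=WWWO F=RYBB R=GBYY B=OOGB L=GGOW
Query 1: F[1] = Y
Query 2: B[2] = G
Query 3: F[2] = B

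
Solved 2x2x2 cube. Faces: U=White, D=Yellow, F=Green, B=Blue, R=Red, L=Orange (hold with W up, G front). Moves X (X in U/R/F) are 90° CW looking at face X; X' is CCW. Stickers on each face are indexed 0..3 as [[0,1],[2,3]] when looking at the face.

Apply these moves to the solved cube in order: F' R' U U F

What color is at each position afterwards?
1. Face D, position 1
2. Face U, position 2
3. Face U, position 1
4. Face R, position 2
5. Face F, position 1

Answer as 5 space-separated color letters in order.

After move 1 (F'): F=GGGG U=WWRR R=YRYR D=OOYY L=OWOW
After move 2 (R'): R=RRYY U=WBRB F=GWGR D=OGYG B=YBOB
After move 3 (U): U=RWBB F=RRGR R=YBYY B=OWOB L=GWOW
After move 4 (U): U=BRBW F=YBGR R=OWYY B=GWOB L=RROW
After move 5 (F): F=GYRB U=BRWR R=BWWY D=YOYG L=ROOG
Query 1: D[1] = O
Query 2: U[2] = W
Query 3: U[1] = R
Query 4: R[2] = W
Query 5: F[1] = Y

Answer: O W R W Y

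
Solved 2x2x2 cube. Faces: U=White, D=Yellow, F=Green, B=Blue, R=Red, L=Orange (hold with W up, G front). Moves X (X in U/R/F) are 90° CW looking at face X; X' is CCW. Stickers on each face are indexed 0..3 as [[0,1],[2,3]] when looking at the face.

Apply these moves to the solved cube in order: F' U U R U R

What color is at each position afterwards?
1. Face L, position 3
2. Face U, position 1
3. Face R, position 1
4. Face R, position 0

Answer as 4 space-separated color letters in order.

Answer: W O W R

Derivation:
After move 1 (F'): F=GGGG U=WWRR R=YRYR D=OOYY L=OWOW
After move 2 (U): U=RWRW F=YRGG R=BBYR B=OWBB L=GGOW
After move 3 (U): U=RRWW F=BBGG R=OWYR B=GGBB L=YROW
After move 4 (R): R=YORW U=RBWG F=BOGY D=OBYG B=WGRB
After move 5 (U): U=WRGB F=YOGY R=WGRW B=YRRB L=BOOW
After move 6 (R): R=RWWG U=WOGY F=YBGG D=ORYY B=BRRB
Query 1: L[3] = W
Query 2: U[1] = O
Query 3: R[1] = W
Query 4: R[0] = R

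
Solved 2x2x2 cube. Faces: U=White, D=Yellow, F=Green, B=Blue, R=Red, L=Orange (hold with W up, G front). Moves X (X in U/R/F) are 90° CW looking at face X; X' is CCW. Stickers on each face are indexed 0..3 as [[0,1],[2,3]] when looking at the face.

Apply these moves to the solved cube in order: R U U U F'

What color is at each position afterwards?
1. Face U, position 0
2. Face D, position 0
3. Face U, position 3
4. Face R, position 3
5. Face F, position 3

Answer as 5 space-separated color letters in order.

Answer: G B R R G

Derivation:
After move 1 (R): R=RRRR U=WGWG F=GYGY D=YBYB B=WBWB
After move 2 (U): U=WWGG F=RRGY R=WBRR B=OOWB L=GYOO
After move 3 (U): U=GWGW F=WBGY R=OORR B=GYWB L=RROO
After move 4 (U): U=GGWW F=OOGY R=GYRR B=RRWB L=WBOO
After move 5 (F'): F=OYOG U=GGGR R=BYYR D=BOYB L=WWOW
Query 1: U[0] = G
Query 2: D[0] = B
Query 3: U[3] = R
Query 4: R[3] = R
Query 5: F[3] = G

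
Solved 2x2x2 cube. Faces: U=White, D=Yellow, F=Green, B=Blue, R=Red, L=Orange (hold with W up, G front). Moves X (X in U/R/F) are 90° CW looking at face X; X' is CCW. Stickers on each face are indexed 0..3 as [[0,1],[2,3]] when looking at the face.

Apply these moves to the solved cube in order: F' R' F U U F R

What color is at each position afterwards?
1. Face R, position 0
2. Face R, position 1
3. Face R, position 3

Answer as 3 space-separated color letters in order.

After move 1 (F'): F=GGGG U=WWRR R=YRYR D=OOYY L=OWOW
After move 2 (R'): R=RRYY U=WBRB F=GWGR D=OGYG B=YBOB
After move 3 (F): F=GGRW U=WBWW R=RRBY D=YRYG L=OOOG
After move 4 (U): U=WWWB F=RRRW R=YBBY B=OOOB L=GGOG
After move 5 (U): U=WWBW F=YBRW R=OOBY B=GGOB L=RROG
After move 6 (F): F=RYWB U=WWGR R=BOWY D=BOYG L=RYOR
After move 7 (R): R=WBYO U=WYGB F=ROWG D=BOYG B=RGWB
Query 1: R[0] = W
Query 2: R[1] = B
Query 3: R[3] = O

Answer: W B O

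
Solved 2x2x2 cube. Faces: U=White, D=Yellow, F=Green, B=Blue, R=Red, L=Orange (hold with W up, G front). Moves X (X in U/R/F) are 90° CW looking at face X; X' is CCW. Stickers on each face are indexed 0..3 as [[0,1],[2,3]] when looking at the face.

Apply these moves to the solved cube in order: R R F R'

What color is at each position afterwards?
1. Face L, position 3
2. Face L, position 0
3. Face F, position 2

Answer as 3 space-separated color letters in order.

Answer: W O B

Derivation:
After move 1 (R): R=RRRR U=WGWG F=GYGY D=YBYB B=WBWB
After move 2 (R): R=RRRR U=WYWY F=GBGB D=YWYW B=GBGB
After move 3 (F): F=GGBB U=WYOO R=WRYR D=RRYW L=OYOW
After move 4 (R'): R=RRWY U=WGOG F=GYBO D=RGYB B=WBRB
Query 1: L[3] = W
Query 2: L[0] = O
Query 3: F[2] = B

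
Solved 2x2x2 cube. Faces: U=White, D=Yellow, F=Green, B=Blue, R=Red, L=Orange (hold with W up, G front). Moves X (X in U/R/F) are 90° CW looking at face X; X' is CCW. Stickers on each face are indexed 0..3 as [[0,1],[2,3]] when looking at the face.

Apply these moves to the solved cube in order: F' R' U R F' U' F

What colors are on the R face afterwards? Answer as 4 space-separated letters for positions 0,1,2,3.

Answer: R G Y B

Derivation:
After move 1 (F'): F=GGGG U=WWRR R=YRYR D=OOYY L=OWOW
After move 2 (R'): R=RRYY U=WBRB F=GWGR D=OGYG B=YBOB
After move 3 (U): U=RWBB F=RRGR R=YBYY B=OWOB L=GWOW
After move 4 (R): R=YYYB U=RRBR F=RGGG D=OOYO B=BWWB
After move 5 (F'): F=GGRG U=RRYY R=OYOB D=WWYO L=GROB
After move 6 (U'): U=RYRY F=GRRG R=GGOB B=OYWB L=BWOB
After move 7 (F): F=RGGR U=RYBW R=RGYB D=OGYO L=BWOW
Query: R face = RGYB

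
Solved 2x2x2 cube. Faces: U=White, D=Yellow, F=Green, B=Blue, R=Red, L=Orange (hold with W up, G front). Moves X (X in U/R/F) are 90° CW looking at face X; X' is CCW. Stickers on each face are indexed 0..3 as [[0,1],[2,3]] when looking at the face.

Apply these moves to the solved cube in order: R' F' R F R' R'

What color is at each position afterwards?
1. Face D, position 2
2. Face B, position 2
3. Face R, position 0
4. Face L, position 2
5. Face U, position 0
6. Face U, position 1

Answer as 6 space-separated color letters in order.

After move 1 (R'): R=RRRR U=WBWB F=GWGW D=YGYG B=YBYB
After move 2 (F'): F=WWGG U=WBRR R=GRYR D=OOYG L=OBOW
After move 3 (R): R=YGRR U=WWRG F=WOGG D=OYYY B=RBBB
After move 4 (F): F=GWGO U=WWWB R=RGGR D=RYYY L=OOOY
After move 5 (R'): R=GRRG U=WBWR F=GWGB D=RWYO B=YBYB
After move 6 (R'): R=RGGR U=WYWY F=GBGR D=RWYB B=OBWB
Query 1: D[2] = Y
Query 2: B[2] = W
Query 3: R[0] = R
Query 4: L[2] = O
Query 5: U[0] = W
Query 6: U[1] = Y

Answer: Y W R O W Y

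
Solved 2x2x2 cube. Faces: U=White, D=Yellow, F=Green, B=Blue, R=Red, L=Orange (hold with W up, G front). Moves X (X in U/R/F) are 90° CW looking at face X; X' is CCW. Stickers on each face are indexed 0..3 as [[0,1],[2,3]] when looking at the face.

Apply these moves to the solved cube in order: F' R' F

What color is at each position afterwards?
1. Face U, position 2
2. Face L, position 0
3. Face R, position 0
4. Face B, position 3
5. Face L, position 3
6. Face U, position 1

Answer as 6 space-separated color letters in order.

Answer: W O R B G B

Derivation:
After move 1 (F'): F=GGGG U=WWRR R=YRYR D=OOYY L=OWOW
After move 2 (R'): R=RRYY U=WBRB F=GWGR D=OGYG B=YBOB
After move 3 (F): F=GGRW U=WBWW R=RRBY D=YRYG L=OOOG
Query 1: U[2] = W
Query 2: L[0] = O
Query 3: R[0] = R
Query 4: B[3] = B
Query 5: L[3] = G
Query 6: U[1] = B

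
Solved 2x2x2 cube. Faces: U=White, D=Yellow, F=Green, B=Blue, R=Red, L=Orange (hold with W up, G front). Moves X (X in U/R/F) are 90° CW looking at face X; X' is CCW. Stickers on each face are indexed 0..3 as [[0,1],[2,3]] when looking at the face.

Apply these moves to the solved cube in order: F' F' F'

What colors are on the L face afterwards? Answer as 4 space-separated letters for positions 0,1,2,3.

Answer: O Y O Y

Derivation:
After move 1 (F'): F=GGGG U=WWRR R=YRYR D=OOYY L=OWOW
After move 2 (F'): F=GGGG U=WWYY R=OROR D=WWYY L=OROR
After move 3 (F'): F=GGGG U=WWOO R=WRWR D=RRYY L=OYOY
Query: L face = OYOY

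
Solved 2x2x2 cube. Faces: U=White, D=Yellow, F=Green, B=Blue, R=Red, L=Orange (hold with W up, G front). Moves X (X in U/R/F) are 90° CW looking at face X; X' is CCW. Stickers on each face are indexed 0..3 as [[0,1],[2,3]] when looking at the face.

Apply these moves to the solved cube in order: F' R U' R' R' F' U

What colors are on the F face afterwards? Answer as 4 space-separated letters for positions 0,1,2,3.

Answer: G R O G

Derivation:
After move 1 (F'): F=GGGG U=WWRR R=YRYR D=OOYY L=OWOW
After move 2 (R): R=YYRR U=WGRG F=GOGY D=OBYB B=RBWB
After move 3 (U'): U=GGWR F=OWGY R=GORR B=YYWB L=RBOW
After move 4 (R'): R=ORGR U=GWWY F=OGGR D=OWYY B=BYBB
After move 5 (R'): R=RROG U=GBWB F=OWGY D=OGYR B=YYWB
After move 6 (F'): F=WYOG U=GBRO R=GROG D=BWYR L=RBOW
After move 7 (U): U=RGOB F=GROG R=YYOG B=RBWB L=WYOW
Query: F face = GROG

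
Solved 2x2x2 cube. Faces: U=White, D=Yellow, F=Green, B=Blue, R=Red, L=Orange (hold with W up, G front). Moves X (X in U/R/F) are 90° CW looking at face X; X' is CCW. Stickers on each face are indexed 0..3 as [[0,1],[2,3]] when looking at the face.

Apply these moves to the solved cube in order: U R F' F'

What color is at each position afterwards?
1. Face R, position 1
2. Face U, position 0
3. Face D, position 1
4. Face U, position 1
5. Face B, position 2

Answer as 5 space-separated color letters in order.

Answer: B W W R W

Derivation:
After move 1 (U): U=WWWW F=RRGG R=BBRR B=OOBB L=GGOO
After move 2 (R): R=RBRB U=WRWG F=RYGY D=YBYO B=WOWB
After move 3 (F'): F=YYRG U=WRRR R=BBYB D=GOYO L=GGOW
After move 4 (F'): F=YGYR U=WRBY R=OBGB D=GWYO L=GROR
Query 1: R[1] = B
Query 2: U[0] = W
Query 3: D[1] = W
Query 4: U[1] = R
Query 5: B[2] = W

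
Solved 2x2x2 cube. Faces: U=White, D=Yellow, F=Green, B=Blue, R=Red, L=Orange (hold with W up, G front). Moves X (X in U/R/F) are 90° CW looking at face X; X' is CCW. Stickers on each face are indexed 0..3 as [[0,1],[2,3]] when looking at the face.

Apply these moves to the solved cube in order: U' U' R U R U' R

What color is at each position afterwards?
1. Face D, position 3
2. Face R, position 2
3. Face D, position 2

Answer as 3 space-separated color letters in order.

Answer: R G Y

Derivation:
After move 1 (U'): U=WWWW F=OOGG R=GGRR B=RRBB L=BBOO
After move 2 (U'): U=WWWW F=BBGG R=OORR B=GGBB L=RROO
After move 3 (R): R=RORO U=WBWG F=BYGY D=YBYG B=WGWB
After move 4 (U): U=WWGB F=ROGY R=WGRO B=RRWB L=BYOO
After move 5 (R): R=RWOG U=WOGY F=RBGG D=YWYR B=BRWB
After move 6 (U'): U=OYWG F=BYGG R=RBOG B=RWWB L=BROO
After move 7 (R): R=ORGB U=OYWG F=BWGR D=YWYR B=GWYB
Query 1: D[3] = R
Query 2: R[2] = G
Query 3: D[2] = Y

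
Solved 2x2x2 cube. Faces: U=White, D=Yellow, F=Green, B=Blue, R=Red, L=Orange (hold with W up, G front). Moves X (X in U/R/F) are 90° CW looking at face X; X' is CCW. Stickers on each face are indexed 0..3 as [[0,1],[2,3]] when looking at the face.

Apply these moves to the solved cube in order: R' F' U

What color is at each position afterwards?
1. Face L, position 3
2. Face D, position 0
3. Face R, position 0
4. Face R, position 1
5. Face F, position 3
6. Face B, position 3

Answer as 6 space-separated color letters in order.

After move 1 (R'): R=RRRR U=WBWB F=GWGW D=YGYG B=YBYB
After move 2 (F'): F=WWGG U=WBRR R=GRYR D=OOYG L=OBOW
After move 3 (U): U=RWRB F=GRGG R=YBYR B=OBYB L=WWOW
Query 1: L[3] = W
Query 2: D[0] = O
Query 3: R[0] = Y
Query 4: R[1] = B
Query 5: F[3] = G
Query 6: B[3] = B

Answer: W O Y B G B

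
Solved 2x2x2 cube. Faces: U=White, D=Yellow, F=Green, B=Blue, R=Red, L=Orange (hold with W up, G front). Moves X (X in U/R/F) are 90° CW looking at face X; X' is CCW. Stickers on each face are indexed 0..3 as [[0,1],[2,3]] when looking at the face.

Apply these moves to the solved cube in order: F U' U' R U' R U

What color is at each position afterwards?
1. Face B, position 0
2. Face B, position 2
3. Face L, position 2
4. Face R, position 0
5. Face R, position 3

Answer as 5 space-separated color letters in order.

After move 1 (F): F=GGGG U=WWOO R=WRWR D=RRYY L=OYOY
After move 2 (U'): U=WOWO F=OYGG R=GGWR B=WRBB L=BBOY
After move 3 (U'): U=OOWW F=BBGG R=OYWR B=GGBB L=WROY
After move 4 (R): R=WORY U=OBWG F=BRGY D=RBYG B=WGOB
After move 5 (U'): U=BGOW F=WRGY R=BRRY B=WOOB L=WGOY
After move 6 (R): R=RBYR U=BROY F=WBGG D=ROYW B=WOGB
After move 7 (U): U=OBYR F=RBGG R=WOYR B=WGGB L=WBOY
Query 1: B[0] = W
Query 2: B[2] = G
Query 3: L[2] = O
Query 4: R[0] = W
Query 5: R[3] = R

Answer: W G O W R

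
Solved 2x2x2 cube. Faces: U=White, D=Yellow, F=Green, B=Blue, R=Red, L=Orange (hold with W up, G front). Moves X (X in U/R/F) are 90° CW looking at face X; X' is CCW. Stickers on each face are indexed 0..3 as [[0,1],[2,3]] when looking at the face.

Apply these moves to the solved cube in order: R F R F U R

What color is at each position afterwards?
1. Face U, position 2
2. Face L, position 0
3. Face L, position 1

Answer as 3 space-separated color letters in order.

Answer: Y Y G

Derivation:
After move 1 (R): R=RRRR U=WGWG F=GYGY D=YBYB B=WBWB
After move 2 (F): F=GGYY U=WGOO R=WRGR D=RRYB L=OYOB
After move 3 (R): R=GWRR U=WGOY F=GRYB D=RWYW B=OBGB
After move 4 (F): F=YGBR U=WGBY R=OWYR D=RGYW L=OROW
After move 5 (U): U=BWYG F=OWBR R=OBYR B=ORGB L=YGOW
After move 6 (R): R=YORB U=BWYR F=OGBW D=RGYO B=GRWB
Query 1: U[2] = Y
Query 2: L[0] = Y
Query 3: L[1] = G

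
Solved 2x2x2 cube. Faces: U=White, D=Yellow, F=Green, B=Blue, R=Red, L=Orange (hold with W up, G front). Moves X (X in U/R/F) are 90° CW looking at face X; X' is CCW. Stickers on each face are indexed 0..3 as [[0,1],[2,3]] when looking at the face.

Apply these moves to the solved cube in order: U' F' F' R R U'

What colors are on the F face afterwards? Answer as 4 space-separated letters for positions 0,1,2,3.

Answer: B R O R

Derivation:
After move 1 (U'): U=WWWW F=OOGG R=GGRR B=RRBB L=BBOO
After move 2 (F'): F=OGOG U=WWGR R=YGYR D=BOYY L=BWOW
After move 3 (F'): F=GGOO U=WWYY R=OGBR D=WWYY L=BROG
After move 4 (R): R=BORG U=WGYO F=GWOY D=WBYR B=YRWB
After move 5 (R): R=RBGO U=WWYY F=GBOR D=WWYY B=ORGB
After move 6 (U'): U=WYWY F=BROR R=GBGO B=RBGB L=OROG
Query: F face = BROR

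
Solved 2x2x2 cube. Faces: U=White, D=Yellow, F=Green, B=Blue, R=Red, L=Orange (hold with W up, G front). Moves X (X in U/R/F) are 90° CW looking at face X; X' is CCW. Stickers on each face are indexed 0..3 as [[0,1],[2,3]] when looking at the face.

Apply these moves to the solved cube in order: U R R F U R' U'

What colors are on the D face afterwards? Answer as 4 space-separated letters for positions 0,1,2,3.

Answer: B R Y B

Derivation:
After move 1 (U): U=WWWW F=RRGG R=BBRR B=OOBB L=GGOO
After move 2 (R): R=RBRB U=WRWG F=RYGY D=YBYO B=WOWB
After move 3 (R): R=RRBB U=WYWY F=RBGO D=YWYW B=GORB
After move 4 (F): F=GROB U=WYOG R=WRYB D=BRYW L=GYOW
After move 5 (U): U=OWGY F=WROB R=GOYB B=GYRB L=GROW
After move 6 (R'): R=OBGY U=ORGG F=WWOY D=BRYB B=WYRB
After move 7 (U'): U=RGOG F=GROY R=WWGY B=OBRB L=WYOW
Query: D face = BRYB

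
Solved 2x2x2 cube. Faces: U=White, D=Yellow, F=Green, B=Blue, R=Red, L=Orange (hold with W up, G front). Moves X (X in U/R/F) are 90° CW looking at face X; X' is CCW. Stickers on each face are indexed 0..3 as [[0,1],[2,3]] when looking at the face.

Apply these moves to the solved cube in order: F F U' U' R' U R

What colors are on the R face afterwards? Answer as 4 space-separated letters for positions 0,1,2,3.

Answer: O Y O G

Derivation:
After move 1 (F): F=GGGG U=WWOO R=WRWR D=RRYY L=OYOY
After move 2 (F): F=GGGG U=WWYY R=OROR D=WWYY L=OROR
After move 3 (U'): U=WYWY F=ORGG R=GGOR B=ORBB L=BBOR
After move 4 (U'): U=YYWW F=BBGG R=OROR B=GGBB L=OROR
After move 5 (R'): R=RROO U=YBWG F=BYGW D=WBYG B=YGWB
After move 6 (U): U=WYGB F=RRGW R=YGOO B=ORWB L=BYOR
After move 7 (R): R=OYOG U=WRGW F=RBGG D=WWYO B=BRYB
Query: R face = OYOG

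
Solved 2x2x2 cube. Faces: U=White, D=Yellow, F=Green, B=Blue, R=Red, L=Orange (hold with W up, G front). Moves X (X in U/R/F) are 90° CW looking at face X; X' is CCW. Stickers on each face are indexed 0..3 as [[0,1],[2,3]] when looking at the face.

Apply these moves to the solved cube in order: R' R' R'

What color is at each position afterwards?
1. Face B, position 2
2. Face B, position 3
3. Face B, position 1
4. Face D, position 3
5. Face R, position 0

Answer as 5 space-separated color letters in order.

After move 1 (R'): R=RRRR U=WBWB F=GWGW D=YGYG B=YBYB
After move 2 (R'): R=RRRR U=WYWY F=GBGB D=YWYW B=GBGB
After move 3 (R'): R=RRRR U=WGWG F=GYGY D=YBYB B=WBWB
Query 1: B[2] = W
Query 2: B[3] = B
Query 3: B[1] = B
Query 4: D[3] = B
Query 5: R[0] = R

Answer: W B B B R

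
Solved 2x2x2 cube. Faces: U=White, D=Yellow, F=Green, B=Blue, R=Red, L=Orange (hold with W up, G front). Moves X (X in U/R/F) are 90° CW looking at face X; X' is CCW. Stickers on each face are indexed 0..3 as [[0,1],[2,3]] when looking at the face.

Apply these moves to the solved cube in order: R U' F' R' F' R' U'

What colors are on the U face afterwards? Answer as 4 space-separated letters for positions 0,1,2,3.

Answer: O B G Y

Derivation:
After move 1 (R): R=RRRR U=WGWG F=GYGY D=YBYB B=WBWB
After move 2 (U'): U=GGWW F=OOGY R=GYRR B=RRWB L=WBOO
After move 3 (F'): F=OYOG U=GGGR R=BYYR D=BOYB L=WWOW
After move 4 (R'): R=YRBY U=GWGR F=OGOR D=BYYG B=BROB
After move 5 (F'): F=GROO U=GWYB R=YRBY D=WWYG L=WROG
After move 6 (R'): R=RYYB U=GOYB F=GWOB D=WRYO B=GRWB
After move 7 (U'): U=OBGY F=WROB R=GWYB B=RYWB L=GROG
Query: U face = OBGY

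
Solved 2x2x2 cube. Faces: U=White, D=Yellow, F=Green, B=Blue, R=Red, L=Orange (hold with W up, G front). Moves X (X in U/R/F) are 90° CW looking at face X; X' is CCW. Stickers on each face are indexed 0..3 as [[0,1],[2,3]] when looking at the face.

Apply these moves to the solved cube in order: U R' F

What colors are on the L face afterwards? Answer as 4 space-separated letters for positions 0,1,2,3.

After move 1 (U): U=WWWW F=RRGG R=BBRR B=OOBB L=GGOO
After move 2 (R'): R=BRBR U=WBWO F=RWGW D=YRYG B=YOYB
After move 3 (F): F=GRWW U=WBOG R=WROR D=BBYG L=GYOR
Query: L face = GYOR

Answer: G Y O R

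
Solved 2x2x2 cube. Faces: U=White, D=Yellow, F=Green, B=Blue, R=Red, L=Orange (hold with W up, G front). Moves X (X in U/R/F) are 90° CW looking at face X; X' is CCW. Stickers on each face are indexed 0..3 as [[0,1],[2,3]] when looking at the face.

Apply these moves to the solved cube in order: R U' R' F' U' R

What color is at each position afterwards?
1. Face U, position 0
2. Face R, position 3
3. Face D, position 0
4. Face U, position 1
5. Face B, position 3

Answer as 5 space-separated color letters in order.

After move 1 (R): R=RRRR U=WGWG F=GYGY D=YBYB B=WBWB
After move 2 (U'): U=GGWW F=OOGY R=GYRR B=RRWB L=WBOO
After move 3 (R'): R=YRGR U=GWWR F=OGGW D=YOYY B=BRBB
After move 4 (F'): F=GWOG U=GWYG R=ORYR D=BOYY L=WROW
After move 5 (U'): U=WGGY F=WROG R=GWYR B=ORBB L=BROW
After move 6 (R): R=YGRW U=WRGG F=WOOY D=BBYO B=YRGB
Query 1: U[0] = W
Query 2: R[3] = W
Query 3: D[0] = B
Query 4: U[1] = R
Query 5: B[3] = B

Answer: W W B R B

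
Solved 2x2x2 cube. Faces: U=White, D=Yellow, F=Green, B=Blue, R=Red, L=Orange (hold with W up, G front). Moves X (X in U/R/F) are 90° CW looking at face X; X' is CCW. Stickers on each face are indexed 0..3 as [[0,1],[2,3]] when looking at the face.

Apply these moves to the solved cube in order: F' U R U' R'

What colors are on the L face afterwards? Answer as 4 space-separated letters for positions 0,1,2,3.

After move 1 (F'): F=GGGG U=WWRR R=YRYR D=OOYY L=OWOW
After move 2 (U): U=RWRW F=YRGG R=BBYR B=OWBB L=GGOW
After move 3 (R): R=YBRB U=RRRG F=YOGY D=OBYO B=WWWB
After move 4 (U'): U=RGRR F=GGGY R=YORB B=YBWB L=WWOW
After move 5 (R'): R=OBYR U=RWRY F=GGGR D=OGYY B=OBBB
Query: L face = WWOW

Answer: W W O W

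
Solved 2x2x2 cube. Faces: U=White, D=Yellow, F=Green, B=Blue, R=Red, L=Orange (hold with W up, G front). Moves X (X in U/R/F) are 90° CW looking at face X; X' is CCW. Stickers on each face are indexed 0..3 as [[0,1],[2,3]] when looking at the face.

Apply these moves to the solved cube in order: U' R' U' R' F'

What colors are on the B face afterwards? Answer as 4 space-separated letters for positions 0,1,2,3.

Answer: G R O B

Derivation:
After move 1 (U'): U=WWWW F=OOGG R=GGRR B=RRBB L=BBOO
After move 2 (R'): R=GRGR U=WBWR F=OWGW D=YOYG B=YRYB
After move 3 (U'): U=BRWW F=BBGW R=OWGR B=GRYB L=YROO
After move 4 (R'): R=WROG U=BYWG F=BRGW D=YBYW B=GROB
After move 5 (F'): F=RWBG U=BYWO R=BRYG D=ROYW L=YGOW
Query: B face = GROB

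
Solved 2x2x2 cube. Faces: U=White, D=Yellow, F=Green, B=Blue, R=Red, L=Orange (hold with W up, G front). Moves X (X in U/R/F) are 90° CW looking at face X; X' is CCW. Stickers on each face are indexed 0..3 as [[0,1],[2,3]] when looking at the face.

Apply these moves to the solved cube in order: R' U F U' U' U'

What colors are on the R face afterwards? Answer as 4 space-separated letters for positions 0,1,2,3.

Answer: O O B R

Derivation:
After move 1 (R'): R=RRRR U=WBWB F=GWGW D=YGYG B=YBYB
After move 2 (U): U=WWBB F=RRGW R=YBRR B=OOYB L=GWOO
After move 3 (F): F=GRWR U=WWOW R=BBBR D=RYYG L=GYOG
After move 4 (U'): U=WWWO F=GYWR R=GRBR B=BBYB L=OOOG
After move 5 (U'): U=WOWW F=OOWR R=GYBR B=GRYB L=BBOG
After move 6 (U'): U=OWWW F=BBWR R=OOBR B=GYYB L=GROG
Query: R face = OOBR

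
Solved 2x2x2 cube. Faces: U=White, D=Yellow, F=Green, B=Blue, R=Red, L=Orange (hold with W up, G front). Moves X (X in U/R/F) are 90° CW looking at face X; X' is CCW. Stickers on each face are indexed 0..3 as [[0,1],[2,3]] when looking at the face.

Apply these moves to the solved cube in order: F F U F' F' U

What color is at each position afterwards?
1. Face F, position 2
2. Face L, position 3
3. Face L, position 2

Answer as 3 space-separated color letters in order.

After move 1 (F): F=GGGG U=WWOO R=WRWR D=RRYY L=OYOY
After move 2 (F): F=GGGG U=WWYY R=OROR D=WWYY L=OROR
After move 3 (U): U=YWYW F=ORGG R=BBOR B=ORBB L=GGOR
After move 4 (F'): F=RGOG U=YWBO R=WBWR D=GRYY L=GWOY
After move 5 (F'): F=GGRO U=YWWW R=RBGR D=WYYY L=GOOB
After move 6 (U): U=WYWW F=RBRO R=ORGR B=GOBB L=GGOB
Query 1: F[2] = R
Query 2: L[3] = B
Query 3: L[2] = O

Answer: R B O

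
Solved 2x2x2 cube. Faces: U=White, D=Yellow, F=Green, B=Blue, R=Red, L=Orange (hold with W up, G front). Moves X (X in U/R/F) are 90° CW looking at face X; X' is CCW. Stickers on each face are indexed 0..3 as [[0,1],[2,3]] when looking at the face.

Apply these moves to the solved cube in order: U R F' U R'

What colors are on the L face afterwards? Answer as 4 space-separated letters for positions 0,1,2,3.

Answer: Y Y O W

Derivation:
After move 1 (U): U=WWWW F=RRGG R=BBRR B=OOBB L=GGOO
After move 2 (R): R=RBRB U=WRWG F=RYGY D=YBYO B=WOWB
After move 3 (F'): F=YYRG U=WRRR R=BBYB D=GOYO L=GGOW
After move 4 (U): U=RWRR F=BBRG R=WOYB B=GGWB L=YYOW
After move 5 (R'): R=OBWY U=RWRG F=BWRR D=GBYG B=OGOB
Query: L face = YYOW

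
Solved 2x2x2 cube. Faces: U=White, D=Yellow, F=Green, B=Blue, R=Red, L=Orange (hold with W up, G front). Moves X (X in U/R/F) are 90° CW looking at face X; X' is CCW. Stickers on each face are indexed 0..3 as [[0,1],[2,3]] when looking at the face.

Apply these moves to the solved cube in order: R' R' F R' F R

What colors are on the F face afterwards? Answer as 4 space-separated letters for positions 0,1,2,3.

Answer: B R O B

Derivation:
After move 1 (R'): R=RRRR U=WBWB F=GWGW D=YGYG B=YBYB
After move 2 (R'): R=RRRR U=WYWY F=GBGB D=YWYW B=GBGB
After move 3 (F): F=GGBB U=WYOO R=WRYR D=RRYW L=OYOW
After move 4 (R'): R=RRWY U=WGOG F=GYBO D=RGYB B=WBRB
After move 5 (F): F=BGOY U=WGWY R=ORGY D=WRYB L=OROG
After move 6 (R): R=GOYR U=WGWY F=BROB D=WRYW B=YBGB
Query: F face = BROB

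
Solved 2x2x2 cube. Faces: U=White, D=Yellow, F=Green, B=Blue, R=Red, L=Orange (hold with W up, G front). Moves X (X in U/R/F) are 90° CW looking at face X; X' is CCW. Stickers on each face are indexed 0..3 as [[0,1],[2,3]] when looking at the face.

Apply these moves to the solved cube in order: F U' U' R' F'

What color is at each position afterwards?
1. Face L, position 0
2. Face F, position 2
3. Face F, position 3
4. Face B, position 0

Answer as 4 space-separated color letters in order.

After move 1 (F): F=GGGG U=WWOO R=WRWR D=RRYY L=OYOY
After move 2 (U'): U=WOWO F=OYGG R=GGWR B=WRBB L=BBOY
After move 3 (U'): U=OOWW F=BBGG R=OYWR B=GGBB L=WROY
After move 4 (R'): R=YROW U=OBWG F=BOGW D=RBYG B=YGRB
After move 5 (F'): F=OWBG U=OBYO R=BRRW D=RYYG L=WGOW
Query 1: L[0] = W
Query 2: F[2] = B
Query 3: F[3] = G
Query 4: B[0] = Y

Answer: W B G Y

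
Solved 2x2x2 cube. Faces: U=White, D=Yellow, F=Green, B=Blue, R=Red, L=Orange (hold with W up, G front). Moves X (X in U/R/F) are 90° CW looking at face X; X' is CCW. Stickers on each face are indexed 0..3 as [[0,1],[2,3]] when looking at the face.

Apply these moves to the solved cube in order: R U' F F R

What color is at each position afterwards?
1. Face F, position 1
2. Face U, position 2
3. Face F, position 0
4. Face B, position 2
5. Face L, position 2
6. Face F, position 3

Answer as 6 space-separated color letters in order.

After move 1 (R): R=RRRR U=WGWG F=GYGY D=YBYB B=WBWB
After move 2 (U'): U=GGWW F=OOGY R=GYRR B=RRWB L=WBOO
After move 3 (F): F=GOYO U=GGOB R=WYWR D=RGYB L=WYOB
After move 4 (F): F=YGOO U=GGBY R=OYBR D=WWYB L=WROG
After move 5 (R): R=BORY U=GGBO F=YWOB D=WWYR B=YRGB
Query 1: F[1] = W
Query 2: U[2] = B
Query 3: F[0] = Y
Query 4: B[2] = G
Query 5: L[2] = O
Query 6: F[3] = B

Answer: W B Y G O B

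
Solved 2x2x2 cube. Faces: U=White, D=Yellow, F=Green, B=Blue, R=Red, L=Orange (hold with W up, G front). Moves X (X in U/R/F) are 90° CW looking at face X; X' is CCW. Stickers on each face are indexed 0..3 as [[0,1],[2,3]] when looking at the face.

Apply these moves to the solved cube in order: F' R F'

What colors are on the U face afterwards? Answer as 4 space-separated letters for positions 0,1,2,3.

Answer: W G Y R

Derivation:
After move 1 (F'): F=GGGG U=WWRR R=YRYR D=OOYY L=OWOW
After move 2 (R): R=YYRR U=WGRG F=GOGY D=OBYB B=RBWB
After move 3 (F'): F=OYGG U=WGYR R=BYOR D=WWYB L=OGOR
Query: U face = WGYR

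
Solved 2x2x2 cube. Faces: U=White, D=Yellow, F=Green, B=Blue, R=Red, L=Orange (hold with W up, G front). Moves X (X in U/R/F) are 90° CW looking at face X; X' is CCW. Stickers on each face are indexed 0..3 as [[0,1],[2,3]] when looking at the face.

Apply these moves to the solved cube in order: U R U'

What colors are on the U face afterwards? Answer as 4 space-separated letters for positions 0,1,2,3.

Answer: R G W W

Derivation:
After move 1 (U): U=WWWW F=RRGG R=BBRR B=OOBB L=GGOO
After move 2 (R): R=RBRB U=WRWG F=RYGY D=YBYO B=WOWB
After move 3 (U'): U=RGWW F=GGGY R=RYRB B=RBWB L=WOOO
Query: U face = RGWW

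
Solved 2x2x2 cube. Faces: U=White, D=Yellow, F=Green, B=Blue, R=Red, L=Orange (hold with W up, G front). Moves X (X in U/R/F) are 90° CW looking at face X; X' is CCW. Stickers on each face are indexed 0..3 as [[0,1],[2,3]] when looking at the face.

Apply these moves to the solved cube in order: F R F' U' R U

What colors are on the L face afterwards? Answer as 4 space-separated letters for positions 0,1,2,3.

After move 1 (F): F=GGGG U=WWOO R=WRWR D=RRYY L=OYOY
After move 2 (R): R=WWRR U=WGOG F=GRGY D=RBYB B=OBWB
After move 3 (F'): F=RYGG U=WGWR R=BWRR D=YYYB L=OGOO
After move 4 (U'): U=GRWW F=OGGG R=RYRR B=BWWB L=OBOO
After move 5 (R): R=RRRY U=GGWG F=OYGB D=YWYB B=WWRB
After move 6 (U): U=WGGG F=RRGB R=WWRY B=OBRB L=OYOO
Query: L face = OYOO

Answer: O Y O O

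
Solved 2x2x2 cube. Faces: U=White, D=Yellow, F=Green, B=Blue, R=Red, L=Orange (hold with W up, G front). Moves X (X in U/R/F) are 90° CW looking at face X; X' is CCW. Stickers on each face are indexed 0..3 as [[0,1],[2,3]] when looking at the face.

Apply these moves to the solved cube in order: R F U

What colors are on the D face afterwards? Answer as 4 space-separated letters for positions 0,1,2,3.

After move 1 (R): R=RRRR U=WGWG F=GYGY D=YBYB B=WBWB
After move 2 (F): F=GGYY U=WGOO R=WRGR D=RRYB L=OYOB
After move 3 (U): U=OWOG F=WRYY R=WBGR B=OYWB L=GGOB
Query: D face = RRYB

Answer: R R Y B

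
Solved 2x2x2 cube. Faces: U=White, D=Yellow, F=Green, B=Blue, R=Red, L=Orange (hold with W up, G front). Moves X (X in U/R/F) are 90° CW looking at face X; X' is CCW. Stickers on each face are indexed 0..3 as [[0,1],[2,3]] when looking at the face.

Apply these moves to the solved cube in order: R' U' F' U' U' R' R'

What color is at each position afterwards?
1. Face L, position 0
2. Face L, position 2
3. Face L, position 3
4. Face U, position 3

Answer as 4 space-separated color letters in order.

Answer: G O W G

Derivation:
After move 1 (R'): R=RRRR U=WBWB F=GWGW D=YGYG B=YBYB
After move 2 (U'): U=BBWW F=OOGW R=GWRR B=RRYB L=YBOO
After move 3 (F'): F=OWOG U=BBGR R=GWYR D=BOYG L=YWOW
After move 4 (U'): U=BRBG F=YWOG R=OWYR B=GWYB L=RROW
After move 5 (U'): U=RGBB F=RROG R=YWYR B=OWYB L=GWOW
After move 6 (R'): R=WRYY U=RYBO F=RGOB D=BRYG B=GWOB
After move 7 (R'): R=RYWY U=ROBG F=RYOO D=BGYB B=GWRB
Query 1: L[0] = G
Query 2: L[2] = O
Query 3: L[3] = W
Query 4: U[3] = G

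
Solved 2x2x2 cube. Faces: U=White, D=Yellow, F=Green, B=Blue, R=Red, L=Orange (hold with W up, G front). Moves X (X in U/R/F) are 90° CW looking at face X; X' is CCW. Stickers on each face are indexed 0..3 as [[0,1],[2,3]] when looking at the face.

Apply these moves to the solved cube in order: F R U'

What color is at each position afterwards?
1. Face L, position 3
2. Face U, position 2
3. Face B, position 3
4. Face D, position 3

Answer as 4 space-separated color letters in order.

Answer: Y W B B

Derivation:
After move 1 (F): F=GGGG U=WWOO R=WRWR D=RRYY L=OYOY
After move 2 (R): R=WWRR U=WGOG F=GRGY D=RBYB B=OBWB
After move 3 (U'): U=GGWO F=OYGY R=GRRR B=WWWB L=OBOY
Query 1: L[3] = Y
Query 2: U[2] = W
Query 3: B[3] = B
Query 4: D[3] = B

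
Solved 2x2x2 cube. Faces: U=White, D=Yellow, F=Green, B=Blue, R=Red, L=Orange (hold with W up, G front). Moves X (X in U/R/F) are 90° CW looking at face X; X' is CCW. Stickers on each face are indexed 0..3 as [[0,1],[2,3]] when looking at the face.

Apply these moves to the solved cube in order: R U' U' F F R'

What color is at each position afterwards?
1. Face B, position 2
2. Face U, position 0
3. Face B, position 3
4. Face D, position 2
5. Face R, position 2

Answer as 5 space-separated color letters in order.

After move 1 (R): R=RRRR U=WGWG F=GYGY D=YBYB B=WBWB
After move 2 (U'): U=GGWW F=OOGY R=GYRR B=RRWB L=WBOO
After move 3 (U'): U=GWGW F=WBGY R=OORR B=GYWB L=RROO
After move 4 (F): F=GWYB U=GWOR R=GOWR D=ROYB L=RYOB
After move 5 (F): F=YGBW U=GWBY R=OORR D=WGYB L=RROO
After move 6 (R'): R=OROR U=GWBG F=YWBY D=WGYW B=BYGB
Query 1: B[2] = G
Query 2: U[0] = G
Query 3: B[3] = B
Query 4: D[2] = Y
Query 5: R[2] = O

Answer: G G B Y O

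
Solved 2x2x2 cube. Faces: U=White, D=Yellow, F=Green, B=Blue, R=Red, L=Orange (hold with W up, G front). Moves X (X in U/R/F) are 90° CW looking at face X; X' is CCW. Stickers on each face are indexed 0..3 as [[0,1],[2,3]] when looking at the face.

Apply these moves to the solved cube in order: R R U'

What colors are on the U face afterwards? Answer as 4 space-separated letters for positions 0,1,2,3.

Answer: Y Y W W

Derivation:
After move 1 (R): R=RRRR U=WGWG F=GYGY D=YBYB B=WBWB
After move 2 (R): R=RRRR U=WYWY F=GBGB D=YWYW B=GBGB
After move 3 (U'): U=YYWW F=OOGB R=GBRR B=RRGB L=GBOO
Query: U face = YYWW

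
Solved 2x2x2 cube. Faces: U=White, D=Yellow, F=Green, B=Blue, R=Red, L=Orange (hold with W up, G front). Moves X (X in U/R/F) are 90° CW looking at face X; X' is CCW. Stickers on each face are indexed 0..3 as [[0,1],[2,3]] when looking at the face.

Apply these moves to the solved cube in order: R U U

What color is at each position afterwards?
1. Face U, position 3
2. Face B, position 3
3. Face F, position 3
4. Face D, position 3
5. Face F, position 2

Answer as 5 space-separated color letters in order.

Answer: W B Y B G

Derivation:
After move 1 (R): R=RRRR U=WGWG F=GYGY D=YBYB B=WBWB
After move 2 (U): U=WWGG F=RRGY R=WBRR B=OOWB L=GYOO
After move 3 (U): U=GWGW F=WBGY R=OORR B=GYWB L=RROO
Query 1: U[3] = W
Query 2: B[3] = B
Query 3: F[3] = Y
Query 4: D[3] = B
Query 5: F[2] = G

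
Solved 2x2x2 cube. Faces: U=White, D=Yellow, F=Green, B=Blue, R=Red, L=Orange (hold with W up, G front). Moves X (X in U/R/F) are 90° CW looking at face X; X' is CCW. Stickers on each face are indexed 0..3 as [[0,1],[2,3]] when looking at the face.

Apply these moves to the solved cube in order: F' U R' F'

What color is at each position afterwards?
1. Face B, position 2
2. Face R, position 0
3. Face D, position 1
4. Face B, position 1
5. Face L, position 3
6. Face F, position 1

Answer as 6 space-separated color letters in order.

After move 1 (F'): F=GGGG U=WWRR R=YRYR D=OOYY L=OWOW
After move 2 (U): U=RWRW F=YRGG R=BBYR B=OWBB L=GGOW
After move 3 (R'): R=BRBY U=RBRO F=YWGW D=ORYG B=YWOB
After move 4 (F'): F=WWYG U=RBBB R=RROY D=GWYG L=GOOR
Query 1: B[2] = O
Query 2: R[0] = R
Query 3: D[1] = W
Query 4: B[1] = W
Query 5: L[3] = R
Query 6: F[1] = W

Answer: O R W W R W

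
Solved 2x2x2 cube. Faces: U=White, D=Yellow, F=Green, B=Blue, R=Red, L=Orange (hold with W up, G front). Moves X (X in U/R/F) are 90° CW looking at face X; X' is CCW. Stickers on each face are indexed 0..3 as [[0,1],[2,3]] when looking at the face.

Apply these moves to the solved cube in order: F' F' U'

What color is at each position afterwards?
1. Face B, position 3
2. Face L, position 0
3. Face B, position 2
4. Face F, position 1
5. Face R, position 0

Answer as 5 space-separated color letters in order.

Answer: B B B R G

Derivation:
After move 1 (F'): F=GGGG U=WWRR R=YRYR D=OOYY L=OWOW
After move 2 (F'): F=GGGG U=WWYY R=OROR D=WWYY L=OROR
After move 3 (U'): U=WYWY F=ORGG R=GGOR B=ORBB L=BBOR
Query 1: B[3] = B
Query 2: L[0] = B
Query 3: B[2] = B
Query 4: F[1] = R
Query 5: R[0] = G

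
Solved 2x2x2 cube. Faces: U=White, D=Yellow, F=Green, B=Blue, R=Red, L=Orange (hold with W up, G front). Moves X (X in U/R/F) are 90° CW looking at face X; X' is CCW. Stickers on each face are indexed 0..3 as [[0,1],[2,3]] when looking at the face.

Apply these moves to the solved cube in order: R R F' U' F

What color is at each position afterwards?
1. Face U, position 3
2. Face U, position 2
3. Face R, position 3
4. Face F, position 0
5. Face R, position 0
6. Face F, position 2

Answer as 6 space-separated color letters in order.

After move 1 (R): R=RRRR U=WGWG F=GYGY D=YBYB B=WBWB
After move 2 (R): R=RRRR U=WYWY F=GBGB D=YWYW B=GBGB
After move 3 (F'): F=BBGG U=WYRR R=WRYR D=OOYW L=OYOW
After move 4 (U'): U=YRWR F=OYGG R=BBYR B=WRGB L=GBOW
After move 5 (F): F=GOGY U=YRWB R=WBRR D=YBYW L=GOOO
Query 1: U[3] = B
Query 2: U[2] = W
Query 3: R[3] = R
Query 4: F[0] = G
Query 5: R[0] = W
Query 6: F[2] = G

Answer: B W R G W G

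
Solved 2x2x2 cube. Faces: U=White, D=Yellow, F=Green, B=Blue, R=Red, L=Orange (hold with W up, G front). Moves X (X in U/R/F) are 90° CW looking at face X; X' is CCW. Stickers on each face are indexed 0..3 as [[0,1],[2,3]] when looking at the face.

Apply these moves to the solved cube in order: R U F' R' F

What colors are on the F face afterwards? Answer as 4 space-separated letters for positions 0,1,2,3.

After move 1 (R): R=RRRR U=WGWG F=GYGY D=YBYB B=WBWB
After move 2 (U): U=WWGG F=RRGY R=WBRR B=OOWB L=GYOO
After move 3 (F'): F=RYRG U=WWWR R=BBYR D=YOYB L=GGOG
After move 4 (R'): R=BRBY U=WWWO F=RWRR D=YYYG B=BOOB
After move 5 (F): F=RRRW U=WWGG R=WROY D=BBYG L=GYOY
Query: F face = RRRW

Answer: R R R W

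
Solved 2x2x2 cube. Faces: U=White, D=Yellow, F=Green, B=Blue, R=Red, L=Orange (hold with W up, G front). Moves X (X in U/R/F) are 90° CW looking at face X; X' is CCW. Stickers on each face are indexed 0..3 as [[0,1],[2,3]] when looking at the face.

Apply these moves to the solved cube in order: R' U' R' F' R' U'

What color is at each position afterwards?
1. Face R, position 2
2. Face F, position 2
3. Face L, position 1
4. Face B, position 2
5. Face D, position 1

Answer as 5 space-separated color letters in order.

Answer: O O R O W

Derivation:
After move 1 (R'): R=RRRR U=WBWB F=GWGW D=YGYG B=YBYB
After move 2 (U'): U=BBWW F=OOGW R=GWRR B=RRYB L=YBOO
After move 3 (R'): R=WRGR U=BYWR F=OBGW D=YOYW B=GRGB
After move 4 (F'): F=BWOG U=BYWG R=ORYR D=BOYW L=YROW
After move 5 (R'): R=RROY U=BGWG F=BYOG D=BWYG B=WROB
After move 6 (U'): U=GGBW F=YROG R=BYOY B=RROB L=WROW
Query 1: R[2] = O
Query 2: F[2] = O
Query 3: L[1] = R
Query 4: B[2] = O
Query 5: D[1] = W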